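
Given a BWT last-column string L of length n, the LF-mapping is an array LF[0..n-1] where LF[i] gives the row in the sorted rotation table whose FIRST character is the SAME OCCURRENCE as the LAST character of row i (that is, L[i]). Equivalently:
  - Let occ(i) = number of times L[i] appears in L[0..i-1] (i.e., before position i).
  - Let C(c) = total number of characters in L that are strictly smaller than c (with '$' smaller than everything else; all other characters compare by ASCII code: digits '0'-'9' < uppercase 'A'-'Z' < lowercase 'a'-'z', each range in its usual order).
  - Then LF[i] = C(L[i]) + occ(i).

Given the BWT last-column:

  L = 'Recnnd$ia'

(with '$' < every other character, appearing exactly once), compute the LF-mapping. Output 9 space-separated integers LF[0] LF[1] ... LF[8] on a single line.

Char counts: '$':1, 'R':1, 'a':1, 'c':1, 'd':1, 'e':1, 'i':1, 'n':2
C (first-col start): C('$')=0, C('R')=1, C('a')=2, C('c')=3, C('d')=4, C('e')=5, C('i')=6, C('n')=7
L[0]='R': occ=0, LF[0]=C('R')+0=1+0=1
L[1]='e': occ=0, LF[1]=C('e')+0=5+0=5
L[2]='c': occ=0, LF[2]=C('c')+0=3+0=3
L[3]='n': occ=0, LF[3]=C('n')+0=7+0=7
L[4]='n': occ=1, LF[4]=C('n')+1=7+1=8
L[5]='d': occ=0, LF[5]=C('d')+0=4+0=4
L[6]='$': occ=0, LF[6]=C('$')+0=0+0=0
L[7]='i': occ=0, LF[7]=C('i')+0=6+0=6
L[8]='a': occ=0, LF[8]=C('a')+0=2+0=2

Answer: 1 5 3 7 8 4 0 6 2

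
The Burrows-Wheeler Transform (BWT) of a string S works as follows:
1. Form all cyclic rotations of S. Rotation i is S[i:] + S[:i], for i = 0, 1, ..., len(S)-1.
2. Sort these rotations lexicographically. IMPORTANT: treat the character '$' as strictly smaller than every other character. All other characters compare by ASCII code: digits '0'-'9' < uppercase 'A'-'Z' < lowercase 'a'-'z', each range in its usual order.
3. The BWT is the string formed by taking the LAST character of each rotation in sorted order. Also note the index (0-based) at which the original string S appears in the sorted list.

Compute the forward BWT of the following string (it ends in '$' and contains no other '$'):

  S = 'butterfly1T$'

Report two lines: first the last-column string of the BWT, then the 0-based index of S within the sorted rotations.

Answer: Ty1$trfetubl
3

Derivation:
All 12 rotations (rotation i = S[i:]+S[:i]):
  rot[0] = butterfly1T$
  rot[1] = utterfly1T$b
  rot[2] = tterfly1T$bu
  rot[3] = terfly1T$but
  rot[4] = erfly1T$butt
  rot[5] = rfly1T$butte
  rot[6] = fly1T$butter
  rot[7] = ly1T$butterf
  rot[8] = y1T$butterfl
  rot[9] = 1T$butterfly
  rot[10] = T$butterfly1
  rot[11] = $butterfly1T
Sorted (with $ < everything):
  sorted[0] = $butterfly1T  (last char: 'T')
  sorted[1] = 1T$butterfly  (last char: 'y')
  sorted[2] = T$butterfly1  (last char: '1')
  sorted[3] = butterfly1T$  (last char: '$')
  sorted[4] = erfly1T$butt  (last char: 't')
  sorted[5] = fly1T$butter  (last char: 'r')
  sorted[6] = ly1T$butterf  (last char: 'f')
  sorted[7] = rfly1T$butte  (last char: 'e')
  sorted[8] = terfly1T$but  (last char: 't')
  sorted[9] = tterfly1T$bu  (last char: 'u')
  sorted[10] = utterfly1T$b  (last char: 'b')
  sorted[11] = y1T$butterfl  (last char: 'l')
Last column: Ty1$trfetubl
Original string S is at sorted index 3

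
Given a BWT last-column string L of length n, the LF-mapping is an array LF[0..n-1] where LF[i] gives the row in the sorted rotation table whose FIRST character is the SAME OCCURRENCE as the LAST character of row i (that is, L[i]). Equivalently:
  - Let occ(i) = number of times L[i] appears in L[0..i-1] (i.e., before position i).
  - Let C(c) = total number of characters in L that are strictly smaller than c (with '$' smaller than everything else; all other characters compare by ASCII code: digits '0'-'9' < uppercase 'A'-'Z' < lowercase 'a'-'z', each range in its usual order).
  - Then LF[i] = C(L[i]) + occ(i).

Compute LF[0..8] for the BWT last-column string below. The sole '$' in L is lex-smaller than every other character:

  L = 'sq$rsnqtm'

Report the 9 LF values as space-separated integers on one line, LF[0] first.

Answer: 6 3 0 5 7 2 4 8 1

Derivation:
Char counts: '$':1, 'm':1, 'n':1, 'q':2, 'r':1, 's':2, 't':1
C (first-col start): C('$')=0, C('m')=1, C('n')=2, C('q')=3, C('r')=5, C('s')=6, C('t')=8
L[0]='s': occ=0, LF[0]=C('s')+0=6+0=6
L[1]='q': occ=0, LF[1]=C('q')+0=3+0=3
L[2]='$': occ=0, LF[2]=C('$')+0=0+0=0
L[3]='r': occ=0, LF[3]=C('r')+0=5+0=5
L[4]='s': occ=1, LF[4]=C('s')+1=6+1=7
L[5]='n': occ=0, LF[5]=C('n')+0=2+0=2
L[6]='q': occ=1, LF[6]=C('q')+1=3+1=4
L[7]='t': occ=0, LF[7]=C('t')+0=8+0=8
L[8]='m': occ=0, LF[8]=C('m')+0=1+0=1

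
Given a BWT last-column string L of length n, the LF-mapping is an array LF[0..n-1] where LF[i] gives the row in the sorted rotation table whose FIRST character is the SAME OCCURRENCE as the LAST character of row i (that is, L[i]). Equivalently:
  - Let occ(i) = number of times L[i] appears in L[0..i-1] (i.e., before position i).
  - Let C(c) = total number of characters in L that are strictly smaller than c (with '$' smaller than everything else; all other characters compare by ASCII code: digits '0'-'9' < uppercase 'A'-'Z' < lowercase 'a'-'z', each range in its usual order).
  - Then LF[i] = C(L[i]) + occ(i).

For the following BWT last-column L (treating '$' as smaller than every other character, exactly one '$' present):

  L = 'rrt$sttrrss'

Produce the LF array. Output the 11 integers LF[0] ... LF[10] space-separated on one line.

Answer: 1 2 8 0 5 9 10 3 4 6 7

Derivation:
Char counts: '$':1, 'r':4, 's':3, 't':3
C (first-col start): C('$')=0, C('r')=1, C('s')=5, C('t')=8
L[0]='r': occ=0, LF[0]=C('r')+0=1+0=1
L[1]='r': occ=1, LF[1]=C('r')+1=1+1=2
L[2]='t': occ=0, LF[2]=C('t')+0=8+0=8
L[3]='$': occ=0, LF[3]=C('$')+0=0+0=0
L[4]='s': occ=0, LF[4]=C('s')+0=5+0=5
L[5]='t': occ=1, LF[5]=C('t')+1=8+1=9
L[6]='t': occ=2, LF[6]=C('t')+2=8+2=10
L[7]='r': occ=2, LF[7]=C('r')+2=1+2=3
L[8]='r': occ=3, LF[8]=C('r')+3=1+3=4
L[9]='s': occ=1, LF[9]=C('s')+1=5+1=6
L[10]='s': occ=2, LF[10]=C('s')+2=5+2=7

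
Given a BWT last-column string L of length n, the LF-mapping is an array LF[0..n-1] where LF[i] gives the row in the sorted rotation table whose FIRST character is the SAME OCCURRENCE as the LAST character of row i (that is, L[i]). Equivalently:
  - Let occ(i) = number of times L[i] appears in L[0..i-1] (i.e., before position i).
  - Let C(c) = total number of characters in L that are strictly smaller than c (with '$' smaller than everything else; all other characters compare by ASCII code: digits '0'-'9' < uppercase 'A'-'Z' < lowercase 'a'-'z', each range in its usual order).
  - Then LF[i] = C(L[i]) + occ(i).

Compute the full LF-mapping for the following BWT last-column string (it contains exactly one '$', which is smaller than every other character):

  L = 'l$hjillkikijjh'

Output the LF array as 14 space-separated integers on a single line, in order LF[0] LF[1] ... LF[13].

Answer: 11 0 1 6 3 12 13 9 4 10 5 7 8 2

Derivation:
Char counts: '$':1, 'h':2, 'i':3, 'j':3, 'k':2, 'l':3
C (first-col start): C('$')=0, C('h')=1, C('i')=3, C('j')=6, C('k')=9, C('l')=11
L[0]='l': occ=0, LF[0]=C('l')+0=11+0=11
L[1]='$': occ=0, LF[1]=C('$')+0=0+0=0
L[2]='h': occ=0, LF[2]=C('h')+0=1+0=1
L[3]='j': occ=0, LF[3]=C('j')+0=6+0=6
L[4]='i': occ=0, LF[4]=C('i')+0=3+0=3
L[5]='l': occ=1, LF[5]=C('l')+1=11+1=12
L[6]='l': occ=2, LF[6]=C('l')+2=11+2=13
L[7]='k': occ=0, LF[7]=C('k')+0=9+0=9
L[8]='i': occ=1, LF[8]=C('i')+1=3+1=4
L[9]='k': occ=1, LF[9]=C('k')+1=9+1=10
L[10]='i': occ=2, LF[10]=C('i')+2=3+2=5
L[11]='j': occ=1, LF[11]=C('j')+1=6+1=7
L[12]='j': occ=2, LF[12]=C('j')+2=6+2=8
L[13]='h': occ=1, LF[13]=C('h')+1=1+1=2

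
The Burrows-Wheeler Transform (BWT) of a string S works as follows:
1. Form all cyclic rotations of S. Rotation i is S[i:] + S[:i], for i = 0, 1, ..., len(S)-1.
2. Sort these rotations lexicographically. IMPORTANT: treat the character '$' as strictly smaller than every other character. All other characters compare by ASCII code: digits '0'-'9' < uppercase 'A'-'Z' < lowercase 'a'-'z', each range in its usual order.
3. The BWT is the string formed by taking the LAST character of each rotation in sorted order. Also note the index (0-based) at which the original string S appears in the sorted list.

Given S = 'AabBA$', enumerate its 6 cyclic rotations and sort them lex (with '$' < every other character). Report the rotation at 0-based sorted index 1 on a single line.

Answer: A$AabB

Derivation:
All 6 rotations (rotation i = S[i:]+S[:i]):
  rot[0] = AabBA$
  rot[1] = abBA$A
  rot[2] = bBA$Aa
  rot[3] = BA$Aab
  rot[4] = A$AabB
  rot[5] = $AabBA
Sorted (with $ < everything):
  sorted[0] = $AabBA
  sorted[1] = A$AabB
  sorted[2] = AabBA$
  sorted[3] = BA$Aab
  sorted[4] = abBA$A
  sorted[5] = bBA$Aa
sorted[1] = A$AabB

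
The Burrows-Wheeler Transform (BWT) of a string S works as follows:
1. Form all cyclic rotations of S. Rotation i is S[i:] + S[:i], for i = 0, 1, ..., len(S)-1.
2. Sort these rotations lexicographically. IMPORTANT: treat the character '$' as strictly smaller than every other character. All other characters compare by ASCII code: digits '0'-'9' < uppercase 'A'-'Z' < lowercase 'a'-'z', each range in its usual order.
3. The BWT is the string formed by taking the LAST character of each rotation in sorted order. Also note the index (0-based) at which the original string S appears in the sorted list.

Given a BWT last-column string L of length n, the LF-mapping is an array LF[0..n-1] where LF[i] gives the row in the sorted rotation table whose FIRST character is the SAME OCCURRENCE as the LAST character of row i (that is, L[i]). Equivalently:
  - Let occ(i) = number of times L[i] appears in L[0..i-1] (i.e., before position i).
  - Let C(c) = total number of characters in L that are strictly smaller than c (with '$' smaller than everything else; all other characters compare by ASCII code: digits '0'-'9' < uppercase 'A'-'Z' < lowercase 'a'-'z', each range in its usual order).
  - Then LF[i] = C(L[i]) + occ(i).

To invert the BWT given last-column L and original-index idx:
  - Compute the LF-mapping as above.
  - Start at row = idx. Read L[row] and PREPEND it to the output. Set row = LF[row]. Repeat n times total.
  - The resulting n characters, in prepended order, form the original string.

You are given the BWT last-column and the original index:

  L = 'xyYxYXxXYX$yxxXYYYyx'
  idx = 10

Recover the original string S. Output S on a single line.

LF mapping: 11 17 5 12 6 1 13 2 7 3 0 18 14 15 4 8 9 10 19 16
Walk LF starting at row 10, prepending L[row]:
  step 1: row=10, L[10]='$', prepend. Next row=LF[10]=0
  step 2: row=0, L[0]='x', prepend. Next row=LF[0]=11
  step 3: row=11, L[11]='y', prepend. Next row=LF[11]=18
  step 4: row=18, L[18]='y', prepend. Next row=LF[18]=19
  step 5: row=19, L[19]='x', prepend. Next row=LF[19]=16
  step 6: row=16, L[16]='Y', prepend. Next row=LF[16]=9
  step 7: row=9, L[9]='X', prepend. Next row=LF[9]=3
  step 8: row=3, L[3]='x', prepend. Next row=LF[3]=12
  step 9: row=12, L[12]='x', prepend. Next row=LF[12]=14
  step 10: row=14, L[14]='X', prepend. Next row=LF[14]=4
  step 11: row=4, L[4]='Y', prepend. Next row=LF[4]=6
  step 12: row=6, L[6]='x', prepend. Next row=LF[6]=13
  step 13: row=13, L[13]='x', prepend. Next row=LF[13]=15
  step 14: row=15, L[15]='Y', prepend. Next row=LF[15]=8
  step 15: row=8, L[8]='Y', prepend. Next row=LF[8]=7
  step 16: row=7, L[7]='X', prepend. Next row=LF[7]=2
  step 17: row=2, L[2]='Y', prepend. Next row=LF[2]=5
  step 18: row=5, L[5]='X', prepend. Next row=LF[5]=1
  step 19: row=1, L[1]='y', prepend. Next row=LF[1]=17
  step 20: row=17, L[17]='Y', prepend. Next row=LF[17]=10
Reversed output: YyXYXYYxxYXxxXYxyyx$

Answer: YyXYXYYxxYXxxXYxyyx$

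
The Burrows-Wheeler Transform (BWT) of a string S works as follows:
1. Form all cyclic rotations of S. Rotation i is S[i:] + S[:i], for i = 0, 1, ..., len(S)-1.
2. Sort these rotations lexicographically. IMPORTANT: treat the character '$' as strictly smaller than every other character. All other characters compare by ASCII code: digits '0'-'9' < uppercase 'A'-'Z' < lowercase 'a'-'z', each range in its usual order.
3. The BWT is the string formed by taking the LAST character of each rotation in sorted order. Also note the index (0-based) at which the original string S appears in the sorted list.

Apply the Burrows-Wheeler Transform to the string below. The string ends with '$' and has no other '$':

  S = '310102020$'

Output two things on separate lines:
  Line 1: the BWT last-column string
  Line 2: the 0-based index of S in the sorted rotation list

Answer: 021213000$
9

Derivation:
All 10 rotations (rotation i = S[i:]+S[:i]):
  rot[0] = 310102020$
  rot[1] = 10102020$3
  rot[2] = 0102020$31
  rot[3] = 102020$310
  rot[4] = 02020$3101
  rot[5] = 2020$31010
  rot[6] = 020$310102
  rot[7] = 20$3101020
  rot[8] = 0$31010202
  rot[9] = $310102020
Sorted (with $ < everything):
  sorted[0] = $310102020  (last char: '0')
  sorted[1] = 0$31010202  (last char: '2')
  sorted[2] = 0102020$31  (last char: '1')
  sorted[3] = 020$310102  (last char: '2')
  sorted[4] = 02020$3101  (last char: '1')
  sorted[5] = 10102020$3  (last char: '3')
  sorted[6] = 102020$310  (last char: '0')
  sorted[7] = 20$3101020  (last char: '0')
  sorted[8] = 2020$31010  (last char: '0')
  sorted[9] = 310102020$  (last char: '$')
Last column: 021213000$
Original string S is at sorted index 9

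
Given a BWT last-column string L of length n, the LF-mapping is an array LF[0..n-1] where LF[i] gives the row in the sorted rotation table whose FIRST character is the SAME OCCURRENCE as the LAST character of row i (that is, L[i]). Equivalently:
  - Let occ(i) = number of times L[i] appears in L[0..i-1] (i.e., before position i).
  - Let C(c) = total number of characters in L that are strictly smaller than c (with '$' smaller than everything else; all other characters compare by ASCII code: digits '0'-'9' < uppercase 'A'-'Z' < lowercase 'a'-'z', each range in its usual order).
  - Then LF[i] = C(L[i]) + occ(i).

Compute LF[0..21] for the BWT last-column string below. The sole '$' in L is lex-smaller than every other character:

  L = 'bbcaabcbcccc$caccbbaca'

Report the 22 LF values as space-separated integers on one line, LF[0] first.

Char counts: '$':1, 'a':5, 'b':6, 'c':10
C (first-col start): C('$')=0, C('a')=1, C('b')=6, C('c')=12
L[0]='b': occ=0, LF[0]=C('b')+0=6+0=6
L[1]='b': occ=1, LF[1]=C('b')+1=6+1=7
L[2]='c': occ=0, LF[2]=C('c')+0=12+0=12
L[3]='a': occ=0, LF[3]=C('a')+0=1+0=1
L[4]='a': occ=1, LF[4]=C('a')+1=1+1=2
L[5]='b': occ=2, LF[5]=C('b')+2=6+2=8
L[6]='c': occ=1, LF[6]=C('c')+1=12+1=13
L[7]='b': occ=3, LF[7]=C('b')+3=6+3=9
L[8]='c': occ=2, LF[8]=C('c')+2=12+2=14
L[9]='c': occ=3, LF[9]=C('c')+3=12+3=15
L[10]='c': occ=4, LF[10]=C('c')+4=12+4=16
L[11]='c': occ=5, LF[11]=C('c')+5=12+5=17
L[12]='$': occ=0, LF[12]=C('$')+0=0+0=0
L[13]='c': occ=6, LF[13]=C('c')+6=12+6=18
L[14]='a': occ=2, LF[14]=C('a')+2=1+2=3
L[15]='c': occ=7, LF[15]=C('c')+7=12+7=19
L[16]='c': occ=8, LF[16]=C('c')+8=12+8=20
L[17]='b': occ=4, LF[17]=C('b')+4=6+4=10
L[18]='b': occ=5, LF[18]=C('b')+5=6+5=11
L[19]='a': occ=3, LF[19]=C('a')+3=1+3=4
L[20]='c': occ=9, LF[20]=C('c')+9=12+9=21
L[21]='a': occ=4, LF[21]=C('a')+4=1+4=5

Answer: 6 7 12 1 2 8 13 9 14 15 16 17 0 18 3 19 20 10 11 4 21 5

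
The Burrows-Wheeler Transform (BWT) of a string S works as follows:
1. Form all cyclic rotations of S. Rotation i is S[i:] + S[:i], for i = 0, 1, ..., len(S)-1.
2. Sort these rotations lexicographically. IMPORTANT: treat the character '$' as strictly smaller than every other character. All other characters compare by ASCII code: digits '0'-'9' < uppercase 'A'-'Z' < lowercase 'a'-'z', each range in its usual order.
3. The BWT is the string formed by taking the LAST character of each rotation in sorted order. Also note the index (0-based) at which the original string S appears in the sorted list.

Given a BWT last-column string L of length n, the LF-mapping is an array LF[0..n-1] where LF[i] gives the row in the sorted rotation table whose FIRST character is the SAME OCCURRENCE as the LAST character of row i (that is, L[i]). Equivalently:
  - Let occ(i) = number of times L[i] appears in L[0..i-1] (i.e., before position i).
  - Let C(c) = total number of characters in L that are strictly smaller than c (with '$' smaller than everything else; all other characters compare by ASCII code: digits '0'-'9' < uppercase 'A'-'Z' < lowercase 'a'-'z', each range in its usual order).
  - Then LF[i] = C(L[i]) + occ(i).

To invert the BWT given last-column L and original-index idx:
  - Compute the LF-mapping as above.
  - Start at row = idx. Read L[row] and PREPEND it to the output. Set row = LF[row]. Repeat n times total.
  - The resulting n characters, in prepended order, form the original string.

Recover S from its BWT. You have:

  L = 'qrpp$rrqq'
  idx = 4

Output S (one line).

Answer: qrqrrppq$

Derivation:
LF mapping: 3 6 1 2 0 7 8 4 5
Walk LF starting at row 4, prepending L[row]:
  step 1: row=4, L[4]='$', prepend. Next row=LF[4]=0
  step 2: row=0, L[0]='q', prepend. Next row=LF[0]=3
  step 3: row=3, L[3]='p', prepend. Next row=LF[3]=2
  step 4: row=2, L[2]='p', prepend. Next row=LF[2]=1
  step 5: row=1, L[1]='r', prepend. Next row=LF[1]=6
  step 6: row=6, L[6]='r', prepend. Next row=LF[6]=8
  step 7: row=8, L[8]='q', prepend. Next row=LF[8]=5
  step 8: row=5, L[5]='r', prepend. Next row=LF[5]=7
  step 9: row=7, L[7]='q', prepend. Next row=LF[7]=4
Reversed output: qrqrrppq$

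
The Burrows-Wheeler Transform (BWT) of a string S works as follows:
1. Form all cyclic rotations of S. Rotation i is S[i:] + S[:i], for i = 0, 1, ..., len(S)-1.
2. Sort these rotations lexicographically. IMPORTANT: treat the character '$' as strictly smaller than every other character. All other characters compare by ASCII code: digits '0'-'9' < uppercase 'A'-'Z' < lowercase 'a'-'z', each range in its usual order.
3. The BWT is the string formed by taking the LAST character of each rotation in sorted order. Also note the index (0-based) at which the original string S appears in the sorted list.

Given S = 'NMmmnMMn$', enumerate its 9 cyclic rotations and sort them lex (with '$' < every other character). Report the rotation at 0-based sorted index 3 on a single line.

Answer: Mn$NMmmnM

Derivation:
All 9 rotations (rotation i = S[i:]+S[:i]):
  rot[0] = NMmmnMMn$
  rot[1] = MmmnMMn$N
  rot[2] = mmnMMn$NM
  rot[3] = mnMMn$NMm
  rot[4] = nMMn$NMmm
  rot[5] = MMn$NMmmn
  rot[6] = Mn$NMmmnM
  rot[7] = n$NMmmnMM
  rot[8] = $NMmmnMMn
Sorted (with $ < everything):
  sorted[0] = $NMmmnMMn
  sorted[1] = MMn$NMmmn
  sorted[2] = MmmnMMn$N
  sorted[3] = Mn$NMmmnM
  sorted[4] = NMmmnMMn$
  sorted[5] = mmnMMn$NM
  sorted[6] = mnMMn$NMm
  sorted[7] = n$NMmmnMM
  sorted[8] = nMMn$NMmm
sorted[3] = Mn$NMmmnM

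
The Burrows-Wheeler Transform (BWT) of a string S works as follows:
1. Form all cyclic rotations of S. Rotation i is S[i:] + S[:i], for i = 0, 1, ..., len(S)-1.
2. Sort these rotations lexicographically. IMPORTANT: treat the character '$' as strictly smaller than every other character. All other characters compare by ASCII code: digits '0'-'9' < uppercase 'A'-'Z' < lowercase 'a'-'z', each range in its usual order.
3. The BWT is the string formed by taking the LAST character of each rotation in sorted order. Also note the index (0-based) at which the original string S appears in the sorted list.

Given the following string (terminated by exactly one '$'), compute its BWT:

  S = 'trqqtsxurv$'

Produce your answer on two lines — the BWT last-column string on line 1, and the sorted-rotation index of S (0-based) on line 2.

All 11 rotations (rotation i = S[i:]+S[:i]):
  rot[0] = trqqtsxurv$
  rot[1] = rqqtsxurv$t
  rot[2] = qqtsxurv$tr
  rot[3] = qtsxurv$trq
  rot[4] = tsxurv$trqq
  rot[5] = sxurv$trqqt
  rot[6] = xurv$trqqts
  rot[7] = urv$trqqtsx
  rot[8] = rv$trqqtsxu
  rot[9] = v$trqqtsxur
  rot[10] = $trqqtsxurv
Sorted (with $ < everything):
  sorted[0] = $trqqtsxurv  (last char: 'v')
  sorted[1] = qqtsxurv$tr  (last char: 'r')
  sorted[2] = qtsxurv$trq  (last char: 'q')
  sorted[3] = rqqtsxurv$t  (last char: 't')
  sorted[4] = rv$trqqtsxu  (last char: 'u')
  sorted[5] = sxurv$trqqt  (last char: 't')
  sorted[6] = trqqtsxurv$  (last char: '$')
  sorted[7] = tsxurv$trqq  (last char: 'q')
  sorted[8] = urv$trqqtsx  (last char: 'x')
  sorted[9] = v$trqqtsxur  (last char: 'r')
  sorted[10] = xurv$trqqts  (last char: 's')
Last column: vrqtut$qxrs
Original string S is at sorted index 6

Answer: vrqtut$qxrs
6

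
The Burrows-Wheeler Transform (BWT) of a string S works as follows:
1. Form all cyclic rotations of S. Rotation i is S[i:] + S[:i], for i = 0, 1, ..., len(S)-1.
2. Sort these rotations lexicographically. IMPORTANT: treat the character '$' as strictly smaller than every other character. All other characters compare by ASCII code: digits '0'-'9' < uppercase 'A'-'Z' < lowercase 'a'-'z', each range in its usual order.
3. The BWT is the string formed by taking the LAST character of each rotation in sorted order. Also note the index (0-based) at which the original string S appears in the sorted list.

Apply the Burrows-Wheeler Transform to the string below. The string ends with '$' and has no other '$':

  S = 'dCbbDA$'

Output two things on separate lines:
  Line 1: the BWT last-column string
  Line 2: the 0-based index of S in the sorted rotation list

All 7 rotations (rotation i = S[i:]+S[:i]):
  rot[0] = dCbbDA$
  rot[1] = CbbDA$d
  rot[2] = bbDA$dC
  rot[3] = bDA$dCb
  rot[4] = DA$dCbb
  rot[5] = A$dCbbD
  rot[6] = $dCbbDA
Sorted (with $ < everything):
  sorted[0] = $dCbbDA  (last char: 'A')
  sorted[1] = A$dCbbD  (last char: 'D')
  sorted[2] = CbbDA$d  (last char: 'd')
  sorted[3] = DA$dCbb  (last char: 'b')
  sorted[4] = bDA$dCb  (last char: 'b')
  sorted[5] = bbDA$dC  (last char: 'C')
  sorted[6] = dCbbDA$  (last char: '$')
Last column: ADdbbC$
Original string S is at sorted index 6

Answer: ADdbbC$
6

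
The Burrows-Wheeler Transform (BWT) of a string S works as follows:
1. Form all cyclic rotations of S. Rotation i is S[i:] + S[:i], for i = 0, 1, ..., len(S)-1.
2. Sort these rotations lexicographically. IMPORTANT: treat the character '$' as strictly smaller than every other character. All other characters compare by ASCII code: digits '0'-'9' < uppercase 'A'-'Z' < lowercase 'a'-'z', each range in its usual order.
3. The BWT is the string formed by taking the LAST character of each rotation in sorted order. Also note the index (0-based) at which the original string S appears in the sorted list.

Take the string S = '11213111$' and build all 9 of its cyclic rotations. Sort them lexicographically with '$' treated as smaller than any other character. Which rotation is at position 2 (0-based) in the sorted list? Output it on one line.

All 9 rotations (rotation i = S[i:]+S[:i]):
  rot[0] = 11213111$
  rot[1] = 1213111$1
  rot[2] = 213111$11
  rot[3] = 13111$112
  rot[4] = 3111$1121
  rot[5] = 111$11213
  rot[6] = 11$112131
  rot[7] = 1$1121311
  rot[8] = $11213111
Sorted (with $ < everything):
  sorted[0] = $11213111
  sorted[1] = 1$1121311
  sorted[2] = 11$112131
  sorted[3] = 111$11213
  sorted[4] = 11213111$
  sorted[5] = 1213111$1
  sorted[6] = 13111$112
  sorted[7] = 213111$11
  sorted[8] = 3111$1121
sorted[2] = 11$112131

Answer: 11$112131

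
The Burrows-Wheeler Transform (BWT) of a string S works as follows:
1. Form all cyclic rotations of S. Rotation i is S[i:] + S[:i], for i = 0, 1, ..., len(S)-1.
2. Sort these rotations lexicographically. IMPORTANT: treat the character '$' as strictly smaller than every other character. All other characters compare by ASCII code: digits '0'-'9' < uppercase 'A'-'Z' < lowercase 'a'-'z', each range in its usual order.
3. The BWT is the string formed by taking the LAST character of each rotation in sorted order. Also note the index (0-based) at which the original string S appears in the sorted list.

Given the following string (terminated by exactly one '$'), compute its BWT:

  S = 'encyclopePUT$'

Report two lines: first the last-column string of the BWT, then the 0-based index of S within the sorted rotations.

Answer: TeUPynp$celoc
7

Derivation:
All 13 rotations (rotation i = S[i:]+S[:i]):
  rot[0] = encyclopePUT$
  rot[1] = ncyclopePUT$e
  rot[2] = cyclopePUT$en
  rot[3] = yclopePUT$enc
  rot[4] = clopePUT$ency
  rot[5] = lopePUT$encyc
  rot[6] = opePUT$encycl
  rot[7] = pePUT$encyclo
  rot[8] = ePUT$encyclop
  rot[9] = PUT$encyclope
  rot[10] = UT$encyclopeP
  rot[11] = T$encyclopePU
  rot[12] = $encyclopePUT
Sorted (with $ < everything):
  sorted[0] = $encyclopePUT  (last char: 'T')
  sorted[1] = PUT$encyclope  (last char: 'e')
  sorted[2] = T$encyclopePU  (last char: 'U')
  sorted[3] = UT$encyclopeP  (last char: 'P')
  sorted[4] = clopePUT$ency  (last char: 'y')
  sorted[5] = cyclopePUT$en  (last char: 'n')
  sorted[6] = ePUT$encyclop  (last char: 'p')
  sorted[7] = encyclopePUT$  (last char: '$')
  sorted[8] = lopePUT$encyc  (last char: 'c')
  sorted[9] = ncyclopePUT$e  (last char: 'e')
  sorted[10] = opePUT$encycl  (last char: 'l')
  sorted[11] = pePUT$encyclo  (last char: 'o')
  sorted[12] = yclopePUT$enc  (last char: 'c')
Last column: TeUPynp$celoc
Original string S is at sorted index 7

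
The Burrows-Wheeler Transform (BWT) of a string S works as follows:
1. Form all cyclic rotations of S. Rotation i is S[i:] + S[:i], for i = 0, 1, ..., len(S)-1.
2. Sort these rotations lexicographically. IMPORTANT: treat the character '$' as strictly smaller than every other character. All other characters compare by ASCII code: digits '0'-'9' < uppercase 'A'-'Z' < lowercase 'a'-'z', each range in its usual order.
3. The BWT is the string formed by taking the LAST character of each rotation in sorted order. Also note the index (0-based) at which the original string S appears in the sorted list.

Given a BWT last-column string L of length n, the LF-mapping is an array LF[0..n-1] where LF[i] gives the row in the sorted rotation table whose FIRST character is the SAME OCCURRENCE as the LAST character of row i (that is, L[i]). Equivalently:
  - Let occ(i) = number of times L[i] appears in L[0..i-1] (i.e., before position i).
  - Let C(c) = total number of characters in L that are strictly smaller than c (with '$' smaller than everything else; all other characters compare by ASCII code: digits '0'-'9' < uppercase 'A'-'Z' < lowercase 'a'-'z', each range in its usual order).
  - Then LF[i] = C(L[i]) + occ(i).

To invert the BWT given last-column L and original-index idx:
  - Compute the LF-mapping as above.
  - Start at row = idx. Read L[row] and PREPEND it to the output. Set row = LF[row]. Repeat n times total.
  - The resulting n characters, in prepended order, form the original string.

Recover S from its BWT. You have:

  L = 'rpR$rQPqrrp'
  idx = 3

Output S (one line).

LF mapping: 7 4 3 0 8 2 1 6 9 10 5
Walk LF starting at row 3, prepending L[row]:
  step 1: row=3, L[3]='$', prepend. Next row=LF[3]=0
  step 2: row=0, L[0]='r', prepend. Next row=LF[0]=7
  step 3: row=7, L[7]='q', prepend. Next row=LF[7]=6
  step 4: row=6, L[6]='P', prepend. Next row=LF[6]=1
  step 5: row=1, L[1]='p', prepend. Next row=LF[1]=4
  step 6: row=4, L[4]='r', prepend. Next row=LF[4]=8
  step 7: row=8, L[8]='r', prepend. Next row=LF[8]=9
  step 8: row=9, L[9]='r', prepend. Next row=LF[9]=10
  step 9: row=10, L[10]='p', prepend. Next row=LF[10]=5
  step 10: row=5, L[5]='Q', prepend. Next row=LF[5]=2
  step 11: row=2, L[2]='R', prepend. Next row=LF[2]=3
Reversed output: RQprrrpPqr$

Answer: RQprrrpPqr$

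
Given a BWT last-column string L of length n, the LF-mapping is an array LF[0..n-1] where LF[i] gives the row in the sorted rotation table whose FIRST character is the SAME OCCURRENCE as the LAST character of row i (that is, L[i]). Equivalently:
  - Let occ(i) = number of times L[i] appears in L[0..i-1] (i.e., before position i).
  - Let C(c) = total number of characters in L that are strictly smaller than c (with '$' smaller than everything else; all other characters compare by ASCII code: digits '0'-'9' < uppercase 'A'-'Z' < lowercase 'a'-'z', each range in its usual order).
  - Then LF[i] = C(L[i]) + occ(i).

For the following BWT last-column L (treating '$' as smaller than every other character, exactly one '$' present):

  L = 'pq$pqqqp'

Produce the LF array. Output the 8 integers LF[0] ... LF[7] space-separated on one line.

Answer: 1 4 0 2 5 6 7 3

Derivation:
Char counts: '$':1, 'p':3, 'q':4
C (first-col start): C('$')=0, C('p')=1, C('q')=4
L[0]='p': occ=0, LF[0]=C('p')+0=1+0=1
L[1]='q': occ=0, LF[1]=C('q')+0=4+0=4
L[2]='$': occ=0, LF[2]=C('$')+0=0+0=0
L[3]='p': occ=1, LF[3]=C('p')+1=1+1=2
L[4]='q': occ=1, LF[4]=C('q')+1=4+1=5
L[5]='q': occ=2, LF[5]=C('q')+2=4+2=6
L[6]='q': occ=3, LF[6]=C('q')+3=4+3=7
L[7]='p': occ=2, LF[7]=C('p')+2=1+2=3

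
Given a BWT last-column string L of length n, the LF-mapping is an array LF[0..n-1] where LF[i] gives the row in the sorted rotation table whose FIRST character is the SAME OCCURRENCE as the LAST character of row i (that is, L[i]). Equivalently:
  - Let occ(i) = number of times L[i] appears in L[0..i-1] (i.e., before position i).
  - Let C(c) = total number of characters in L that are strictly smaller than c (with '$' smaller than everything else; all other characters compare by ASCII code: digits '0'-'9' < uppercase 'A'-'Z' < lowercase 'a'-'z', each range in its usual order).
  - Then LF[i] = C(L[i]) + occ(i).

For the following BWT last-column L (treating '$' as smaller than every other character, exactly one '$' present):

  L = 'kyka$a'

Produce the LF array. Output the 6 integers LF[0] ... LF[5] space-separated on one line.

Answer: 3 5 4 1 0 2

Derivation:
Char counts: '$':1, 'a':2, 'k':2, 'y':1
C (first-col start): C('$')=0, C('a')=1, C('k')=3, C('y')=5
L[0]='k': occ=0, LF[0]=C('k')+0=3+0=3
L[1]='y': occ=0, LF[1]=C('y')+0=5+0=5
L[2]='k': occ=1, LF[2]=C('k')+1=3+1=4
L[3]='a': occ=0, LF[3]=C('a')+0=1+0=1
L[4]='$': occ=0, LF[4]=C('$')+0=0+0=0
L[5]='a': occ=1, LF[5]=C('a')+1=1+1=2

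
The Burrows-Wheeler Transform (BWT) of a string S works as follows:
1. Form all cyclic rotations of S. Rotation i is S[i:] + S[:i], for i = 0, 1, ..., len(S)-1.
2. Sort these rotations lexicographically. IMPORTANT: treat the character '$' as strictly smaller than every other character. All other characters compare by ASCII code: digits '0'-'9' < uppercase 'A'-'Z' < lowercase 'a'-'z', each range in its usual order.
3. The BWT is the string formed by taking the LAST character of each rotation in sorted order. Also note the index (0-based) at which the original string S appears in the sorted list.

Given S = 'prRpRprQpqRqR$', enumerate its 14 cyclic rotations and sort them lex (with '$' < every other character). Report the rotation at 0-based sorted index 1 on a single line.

Answer: QpqRqR$prRpRpr

Derivation:
All 14 rotations (rotation i = S[i:]+S[:i]):
  rot[0] = prRpRprQpqRqR$
  rot[1] = rRpRprQpqRqR$p
  rot[2] = RpRprQpqRqR$pr
  rot[3] = pRprQpqRqR$prR
  rot[4] = RprQpqRqR$prRp
  rot[5] = prQpqRqR$prRpR
  rot[6] = rQpqRqR$prRpRp
  rot[7] = QpqRqR$prRpRpr
  rot[8] = pqRqR$prRpRprQ
  rot[9] = qRqR$prRpRprQp
  rot[10] = RqR$prRpRprQpq
  rot[11] = qR$prRpRprQpqR
  rot[12] = R$prRpRprQpqRq
  rot[13] = $prRpRprQpqRqR
Sorted (with $ < everything):
  sorted[0] = $prRpRprQpqRqR
  sorted[1] = QpqRqR$prRpRpr
  sorted[2] = R$prRpRprQpqRq
  sorted[3] = RpRprQpqRqR$pr
  sorted[4] = RprQpqRqR$prRp
  sorted[5] = RqR$prRpRprQpq
  sorted[6] = pRprQpqRqR$prR
  sorted[7] = pqRqR$prRpRprQ
  sorted[8] = prQpqRqR$prRpR
  sorted[9] = prRpRprQpqRqR$
  sorted[10] = qR$prRpRprQpqR
  sorted[11] = qRqR$prRpRprQp
  sorted[12] = rQpqRqR$prRpRp
  sorted[13] = rRpRprQpqRqR$p
sorted[1] = QpqRqR$prRpRpr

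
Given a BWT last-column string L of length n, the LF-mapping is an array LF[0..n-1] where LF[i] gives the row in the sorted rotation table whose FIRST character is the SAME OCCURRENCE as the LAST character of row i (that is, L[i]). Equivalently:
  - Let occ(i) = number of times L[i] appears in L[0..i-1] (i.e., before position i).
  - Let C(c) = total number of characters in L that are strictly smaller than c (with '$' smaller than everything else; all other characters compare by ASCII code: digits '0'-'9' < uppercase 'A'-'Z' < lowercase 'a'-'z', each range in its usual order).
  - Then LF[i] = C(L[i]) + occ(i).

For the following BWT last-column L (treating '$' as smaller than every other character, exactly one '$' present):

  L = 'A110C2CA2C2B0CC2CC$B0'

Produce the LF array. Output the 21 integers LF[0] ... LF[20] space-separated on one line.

Char counts: '$':1, '0':3, '1':2, '2':4, 'A':2, 'B':2, 'C':7
C (first-col start): C('$')=0, C('0')=1, C('1')=4, C('2')=6, C('A')=10, C('B')=12, C('C')=14
L[0]='A': occ=0, LF[0]=C('A')+0=10+0=10
L[1]='1': occ=0, LF[1]=C('1')+0=4+0=4
L[2]='1': occ=1, LF[2]=C('1')+1=4+1=5
L[3]='0': occ=0, LF[3]=C('0')+0=1+0=1
L[4]='C': occ=0, LF[4]=C('C')+0=14+0=14
L[5]='2': occ=0, LF[5]=C('2')+0=6+0=6
L[6]='C': occ=1, LF[6]=C('C')+1=14+1=15
L[7]='A': occ=1, LF[7]=C('A')+1=10+1=11
L[8]='2': occ=1, LF[8]=C('2')+1=6+1=7
L[9]='C': occ=2, LF[9]=C('C')+2=14+2=16
L[10]='2': occ=2, LF[10]=C('2')+2=6+2=8
L[11]='B': occ=0, LF[11]=C('B')+0=12+0=12
L[12]='0': occ=1, LF[12]=C('0')+1=1+1=2
L[13]='C': occ=3, LF[13]=C('C')+3=14+3=17
L[14]='C': occ=4, LF[14]=C('C')+4=14+4=18
L[15]='2': occ=3, LF[15]=C('2')+3=6+3=9
L[16]='C': occ=5, LF[16]=C('C')+5=14+5=19
L[17]='C': occ=6, LF[17]=C('C')+6=14+6=20
L[18]='$': occ=0, LF[18]=C('$')+0=0+0=0
L[19]='B': occ=1, LF[19]=C('B')+1=12+1=13
L[20]='0': occ=2, LF[20]=C('0')+2=1+2=3

Answer: 10 4 5 1 14 6 15 11 7 16 8 12 2 17 18 9 19 20 0 13 3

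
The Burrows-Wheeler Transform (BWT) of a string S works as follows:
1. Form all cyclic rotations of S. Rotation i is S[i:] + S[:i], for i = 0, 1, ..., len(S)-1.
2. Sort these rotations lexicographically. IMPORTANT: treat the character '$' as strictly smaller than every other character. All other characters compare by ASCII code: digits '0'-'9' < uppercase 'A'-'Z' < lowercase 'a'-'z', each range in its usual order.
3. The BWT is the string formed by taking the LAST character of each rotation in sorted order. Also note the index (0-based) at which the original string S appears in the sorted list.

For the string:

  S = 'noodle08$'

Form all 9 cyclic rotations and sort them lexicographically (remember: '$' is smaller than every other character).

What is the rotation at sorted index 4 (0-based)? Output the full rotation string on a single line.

All 9 rotations (rotation i = S[i:]+S[:i]):
  rot[0] = noodle08$
  rot[1] = oodle08$n
  rot[2] = odle08$no
  rot[3] = dle08$noo
  rot[4] = le08$nood
  rot[5] = e08$noodl
  rot[6] = 08$noodle
  rot[7] = 8$noodle0
  rot[8] = $noodle08
Sorted (with $ < everything):
  sorted[0] = $noodle08
  sorted[1] = 08$noodle
  sorted[2] = 8$noodle0
  sorted[3] = dle08$noo
  sorted[4] = e08$noodl
  sorted[5] = le08$nood
  sorted[6] = noodle08$
  sorted[7] = odle08$no
  sorted[8] = oodle08$n
sorted[4] = e08$noodl

Answer: e08$noodl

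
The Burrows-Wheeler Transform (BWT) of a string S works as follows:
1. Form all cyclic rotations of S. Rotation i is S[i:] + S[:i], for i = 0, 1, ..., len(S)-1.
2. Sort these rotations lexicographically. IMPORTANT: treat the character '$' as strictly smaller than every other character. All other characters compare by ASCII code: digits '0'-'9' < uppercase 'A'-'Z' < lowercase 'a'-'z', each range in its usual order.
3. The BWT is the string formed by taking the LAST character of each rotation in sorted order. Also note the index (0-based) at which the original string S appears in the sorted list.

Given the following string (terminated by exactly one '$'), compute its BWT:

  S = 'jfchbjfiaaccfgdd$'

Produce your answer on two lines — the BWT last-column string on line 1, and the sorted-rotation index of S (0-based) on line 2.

Answer: diahacfdgjcjfcf$b
15

Derivation:
All 17 rotations (rotation i = S[i:]+S[:i]):
  rot[0] = jfchbjfiaaccfgdd$
  rot[1] = fchbjfiaaccfgdd$j
  rot[2] = chbjfiaaccfgdd$jf
  rot[3] = hbjfiaaccfgdd$jfc
  rot[4] = bjfiaaccfgdd$jfch
  rot[5] = jfiaaccfgdd$jfchb
  rot[6] = fiaaccfgdd$jfchbj
  rot[7] = iaaccfgdd$jfchbjf
  rot[8] = aaccfgdd$jfchbjfi
  rot[9] = accfgdd$jfchbjfia
  rot[10] = ccfgdd$jfchbjfiaa
  rot[11] = cfgdd$jfchbjfiaac
  rot[12] = fgdd$jfchbjfiaacc
  rot[13] = gdd$jfchbjfiaaccf
  rot[14] = dd$jfchbjfiaaccfg
  rot[15] = d$jfchbjfiaaccfgd
  rot[16] = $jfchbjfiaaccfgdd
Sorted (with $ < everything):
  sorted[0] = $jfchbjfiaaccfgdd  (last char: 'd')
  sorted[1] = aaccfgdd$jfchbjfi  (last char: 'i')
  sorted[2] = accfgdd$jfchbjfia  (last char: 'a')
  sorted[3] = bjfiaaccfgdd$jfch  (last char: 'h')
  sorted[4] = ccfgdd$jfchbjfiaa  (last char: 'a')
  sorted[5] = cfgdd$jfchbjfiaac  (last char: 'c')
  sorted[6] = chbjfiaaccfgdd$jf  (last char: 'f')
  sorted[7] = d$jfchbjfiaaccfgd  (last char: 'd')
  sorted[8] = dd$jfchbjfiaaccfg  (last char: 'g')
  sorted[9] = fchbjfiaaccfgdd$j  (last char: 'j')
  sorted[10] = fgdd$jfchbjfiaacc  (last char: 'c')
  sorted[11] = fiaaccfgdd$jfchbj  (last char: 'j')
  sorted[12] = gdd$jfchbjfiaaccf  (last char: 'f')
  sorted[13] = hbjfiaaccfgdd$jfc  (last char: 'c')
  sorted[14] = iaaccfgdd$jfchbjf  (last char: 'f')
  sorted[15] = jfchbjfiaaccfgdd$  (last char: '$')
  sorted[16] = jfiaaccfgdd$jfchb  (last char: 'b')
Last column: diahacfdgjcjfcf$b
Original string S is at sorted index 15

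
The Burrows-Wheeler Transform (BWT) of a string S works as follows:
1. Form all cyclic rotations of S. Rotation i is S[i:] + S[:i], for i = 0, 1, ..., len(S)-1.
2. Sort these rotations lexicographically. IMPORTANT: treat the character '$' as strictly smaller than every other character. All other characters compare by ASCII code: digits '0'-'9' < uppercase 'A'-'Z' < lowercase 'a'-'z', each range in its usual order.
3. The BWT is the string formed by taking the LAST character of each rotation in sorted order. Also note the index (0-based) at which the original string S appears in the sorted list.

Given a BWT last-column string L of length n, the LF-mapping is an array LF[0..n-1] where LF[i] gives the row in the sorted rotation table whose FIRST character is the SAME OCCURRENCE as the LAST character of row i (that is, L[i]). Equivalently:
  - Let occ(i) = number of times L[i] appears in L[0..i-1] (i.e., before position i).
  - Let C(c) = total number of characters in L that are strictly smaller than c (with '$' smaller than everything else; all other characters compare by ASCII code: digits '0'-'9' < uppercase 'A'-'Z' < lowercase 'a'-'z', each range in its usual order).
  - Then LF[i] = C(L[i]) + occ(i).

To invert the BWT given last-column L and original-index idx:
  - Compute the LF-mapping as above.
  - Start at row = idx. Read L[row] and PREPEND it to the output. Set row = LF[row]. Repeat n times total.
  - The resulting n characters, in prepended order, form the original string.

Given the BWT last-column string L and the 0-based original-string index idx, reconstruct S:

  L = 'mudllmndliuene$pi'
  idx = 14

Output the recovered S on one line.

LF mapping: 10 15 1 7 8 11 12 2 9 5 16 3 13 4 0 14 6
Walk LF starting at row 14, prepending L[row]:
  step 1: row=14, L[14]='$', prepend. Next row=LF[14]=0
  step 2: row=0, L[0]='m', prepend. Next row=LF[0]=10
  step 3: row=10, L[10]='u', prepend. Next row=LF[10]=16
  step 4: row=16, L[16]='i', prepend. Next row=LF[16]=6
  step 5: row=6, L[6]='n', prepend. Next row=LF[6]=12
  step 6: row=12, L[12]='n', prepend. Next row=LF[12]=13
  step 7: row=13, L[13]='e', prepend. Next row=LF[13]=4
  step 8: row=4, L[4]='l', prepend. Next row=LF[4]=8
  step 9: row=8, L[8]='l', prepend. Next row=LF[8]=9
  step 10: row=9, L[9]='i', prepend. Next row=LF[9]=5
  step 11: row=5, L[5]='m', prepend. Next row=LF[5]=11
  step 12: row=11, L[11]='e', prepend. Next row=LF[11]=3
  step 13: row=3, L[3]='l', prepend. Next row=LF[3]=7
  step 14: row=7, L[7]='d', prepend. Next row=LF[7]=2
  step 15: row=2, L[2]='d', prepend. Next row=LF[2]=1
  step 16: row=1, L[1]='u', prepend. Next row=LF[1]=15
  step 17: row=15, L[15]='p', prepend. Next row=LF[15]=14
Reversed output: puddlemillennium$

Answer: puddlemillennium$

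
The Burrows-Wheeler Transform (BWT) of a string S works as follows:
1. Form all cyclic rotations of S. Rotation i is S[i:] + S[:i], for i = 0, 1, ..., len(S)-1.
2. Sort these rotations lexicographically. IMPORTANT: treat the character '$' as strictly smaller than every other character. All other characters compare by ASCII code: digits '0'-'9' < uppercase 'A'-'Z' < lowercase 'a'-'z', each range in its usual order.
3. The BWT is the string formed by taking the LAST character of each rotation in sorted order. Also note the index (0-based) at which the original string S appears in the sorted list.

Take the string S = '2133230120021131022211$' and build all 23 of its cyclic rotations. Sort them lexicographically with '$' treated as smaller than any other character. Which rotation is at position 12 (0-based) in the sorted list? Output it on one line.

Answer: 20021131022211$21332301

Derivation:
All 23 rotations (rotation i = S[i:]+S[:i]):
  rot[0] = 2133230120021131022211$
  rot[1] = 133230120021131022211$2
  rot[2] = 33230120021131022211$21
  rot[3] = 3230120021131022211$213
  rot[4] = 230120021131022211$2133
  rot[5] = 30120021131022211$21332
  rot[6] = 0120021131022211$213323
  rot[7] = 120021131022211$2133230
  rot[8] = 20021131022211$21332301
  rot[9] = 0021131022211$213323012
  rot[10] = 021131022211$2133230120
  rot[11] = 21131022211$21332301200
  rot[12] = 1131022211$213323012002
  rot[13] = 131022211$2133230120021
  rot[14] = 31022211$21332301200211
  rot[15] = 1022211$213323012002113
  rot[16] = 022211$2133230120021131
  rot[17] = 22211$21332301200211310
  rot[18] = 2211$213323012002113102
  rot[19] = 211$2133230120021131022
  rot[20] = 11$21332301200211310222
  rot[21] = 1$213323012002113102221
  rot[22] = $2133230120021131022211
Sorted (with $ < everything):
  sorted[0] = $2133230120021131022211
  sorted[1] = 0021131022211$213323012
  sorted[2] = 0120021131022211$213323
  sorted[3] = 021131022211$2133230120
  sorted[4] = 022211$2133230120021131
  sorted[5] = 1$213323012002113102221
  sorted[6] = 1022211$213323012002113
  sorted[7] = 11$21332301200211310222
  sorted[8] = 1131022211$213323012002
  sorted[9] = 120021131022211$2133230
  sorted[10] = 131022211$2133230120021
  sorted[11] = 133230120021131022211$2
  sorted[12] = 20021131022211$21332301
  sorted[13] = 211$2133230120021131022
  sorted[14] = 21131022211$21332301200
  sorted[15] = 2133230120021131022211$
  sorted[16] = 2211$213323012002113102
  sorted[17] = 22211$21332301200211310
  sorted[18] = 230120021131022211$2133
  sorted[19] = 30120021131022211$21332
  sorted[20] = 31022211$21332301200211
  sorted[21] = 3230120021131022211$213
  sorted[22] = 33230120021131022211$21
sorted[12] = 20021131022211$21332301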